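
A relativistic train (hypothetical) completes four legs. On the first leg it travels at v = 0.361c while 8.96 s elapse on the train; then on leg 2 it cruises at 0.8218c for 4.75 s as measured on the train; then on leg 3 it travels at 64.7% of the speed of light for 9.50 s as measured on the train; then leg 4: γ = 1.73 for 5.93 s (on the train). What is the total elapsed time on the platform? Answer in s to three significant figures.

Leg 1: γ = 1/√(1 − 0.361²) = 1/√0.8697 = 1.072; Δt_1 = 1.072 × 8.96 = 9.608 s.
Leg 2: γ = 1/√(1 − 0.8218²) = 1/√0.3246 = 1.755; Δt_2 = 1.755 × 4.75 = 8.337 s.
Leg 3: β = 0.647; γ = 1/√(1 − 0.647²) = 1/√0.5814 = 1.311; Δt_3 = 1.311 × 9.50 = 12.46 s.
Leg 4: γ = 1.73; Δt_4 = 1.730 × 5.93 = 10.26 s.
Total: 9.608 + 8.337 + 12.46 + 10.26 s.

Δt = 40.7 s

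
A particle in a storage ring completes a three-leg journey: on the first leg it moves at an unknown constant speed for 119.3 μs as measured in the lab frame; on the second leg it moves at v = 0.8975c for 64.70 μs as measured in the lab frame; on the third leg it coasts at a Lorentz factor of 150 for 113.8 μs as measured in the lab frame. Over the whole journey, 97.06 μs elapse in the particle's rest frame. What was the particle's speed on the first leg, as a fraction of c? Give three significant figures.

Leg 1: speed unknown; τ_1 = 119.3/γ_1.
Leg 2: γ = 1/√(1 − 0.8975²) = 1/√0.1945 = 2.267; τ_2 = 64.70/2.267 = 28.53 μs.
Leg 3: γ = 150; τ_3 = 113.8/150.0 = 0.7587 μs.
Total proper time: τ_1 + 28.53 + 0.7587 = 97.06, so τ_1 = 97.06 − 29.29 = 67.77 μs.
γ_1 = 119.3/67.77 = 1.760; β = √(1 − 1/γ²) = √0.6773.

β = 0.823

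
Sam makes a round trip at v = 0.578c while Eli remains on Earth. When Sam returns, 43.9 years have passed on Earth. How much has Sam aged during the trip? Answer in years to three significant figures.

γ = 1/√(1 − 0.578²) = 1/√0.6659 = 1.225
Sam's clock measures proper time along the trip: τ = Δt/γ = 43.9/1.225 years.

τ = 35.8 years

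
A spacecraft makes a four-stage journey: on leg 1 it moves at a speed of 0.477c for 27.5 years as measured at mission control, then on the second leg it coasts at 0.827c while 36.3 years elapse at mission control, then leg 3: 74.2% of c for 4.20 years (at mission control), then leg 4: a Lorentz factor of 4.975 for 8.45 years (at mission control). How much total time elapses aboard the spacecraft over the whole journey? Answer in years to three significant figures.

τ = 49.1 years

Leg 1: γ = 1/√(1 − 0.477²) = 1/√0.7725 = 1.138; τ_1 = 27.5/1.138 = 24.17 years.
Leg 2: γ = 1/√(1 − 0.827²) = 1/√0.3161 = 1.779; τ_2 = 36.3/1.779 = 20.41 years.
Leg 3: β = 0.742; γ = 1/√(1 − 0.742²) = 1/√0.4494 = 1.492; τ_3 = 4.20/1.492 = 2.816 years.
Leg 4: γ = 4.975; τ_4 = 8.45/4.975 = 1.698 years.
Total: 24.17 + 20.41 + 2.816 + 1.698 years.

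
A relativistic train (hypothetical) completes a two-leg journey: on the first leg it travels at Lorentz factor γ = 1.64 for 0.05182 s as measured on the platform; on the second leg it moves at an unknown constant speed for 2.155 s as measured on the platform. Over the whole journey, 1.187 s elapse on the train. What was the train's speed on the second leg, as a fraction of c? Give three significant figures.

Leg 1: γ = 1.64; τ_1 = 0.05182/1.640 = 0.03160 s.
Leg 2: speed unknown; τ_2 = 2.155/γ_2.
Total proper time: 0.03160 + τ_2 = 1.187, so τ_2 = 1.187 − 0.03160 = 1.155 s.
γ_2 = 2.155/1.155 = 1.865; β = √(1 − 1/γ²) = √0.7125.

β = 0.844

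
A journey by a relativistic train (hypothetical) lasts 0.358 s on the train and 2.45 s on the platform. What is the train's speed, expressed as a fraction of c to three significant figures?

β = 0.989

The proper time is measured on the train (both events occur at the train's location); Δt is measured on the platform. γ = Δt/τ = 2.45/0.358 = 6.844.
β = √(1 − 1/γ²) = √(1 − 0.02135) = √0.9786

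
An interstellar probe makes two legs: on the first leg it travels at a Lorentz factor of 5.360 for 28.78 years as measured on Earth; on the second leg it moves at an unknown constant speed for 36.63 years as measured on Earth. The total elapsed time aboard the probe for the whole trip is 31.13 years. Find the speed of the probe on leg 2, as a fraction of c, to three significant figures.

Leg 1: γ = 5.360; τ_1 = 28.78/5.360 = 5.369 years.
Leg 2: speed unknown; τ_2 = 36.63/γ_2.
Total proper time: 5.369 + τ_2 = 31.13, so τ_2 = 31.13 − 5.369 = 25.76 years.
γ_2 = 36.63/25.76 = 1.422; β = √(1 − 1/γ²) = √0.5054.

β = 0.711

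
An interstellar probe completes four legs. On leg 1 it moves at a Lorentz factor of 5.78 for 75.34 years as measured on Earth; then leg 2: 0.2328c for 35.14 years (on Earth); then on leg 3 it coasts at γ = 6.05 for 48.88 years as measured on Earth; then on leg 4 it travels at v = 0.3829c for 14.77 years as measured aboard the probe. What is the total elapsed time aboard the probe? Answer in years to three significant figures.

τ = 70.1 years

Leg 1: γ = 5.78; τ_1 = 75.34/5.780 = 13.03 years.
Leg 2: γ = 1/√(1 − 0.2328²) = 1/√0.9458 = 1.028; τ_2 = 35.14/1.028 = 34.17 years.
Leg 3: γ = 6.05; τ_3 = 48.88/6.050 = 8.079 years.
Leg 4: 14.77 years is already measured aboard the probe.
Total: 13.03 + 34.17 + 8.079 + 14.77 years.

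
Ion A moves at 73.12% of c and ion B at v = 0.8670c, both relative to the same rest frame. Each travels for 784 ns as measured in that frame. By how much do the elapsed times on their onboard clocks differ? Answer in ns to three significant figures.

A: β = 0.7312; γ = 1/√(1 − 0.7312²) = 1/√0.4653 = 1.466; τ_A = 784/1.466 = 534.8 ns.
B: γ = 1/√(1 − 0.8670²) = 1/√0.2483 = 2.007; τ_B = 784/2.007 = 390.7 ns.

|τ_A − τ_B| = 144 ns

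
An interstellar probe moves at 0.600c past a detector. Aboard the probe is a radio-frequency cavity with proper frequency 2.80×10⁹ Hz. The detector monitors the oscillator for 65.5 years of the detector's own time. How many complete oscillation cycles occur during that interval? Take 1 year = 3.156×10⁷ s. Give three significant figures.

γ = 1/√(1 − 0.600²) = 5/4 = 1.250
During 65.5 years of lab time, the oscillator's proper time advances by τ = Δt/γ = 65.5/1.250 = 52.40 years = 1.654×10⁹ s.
N = f × τ = 2.80×10⁹ × 1.654×10⁹ = 4.630×10¹⁸.

N = 4.63×10¹⁸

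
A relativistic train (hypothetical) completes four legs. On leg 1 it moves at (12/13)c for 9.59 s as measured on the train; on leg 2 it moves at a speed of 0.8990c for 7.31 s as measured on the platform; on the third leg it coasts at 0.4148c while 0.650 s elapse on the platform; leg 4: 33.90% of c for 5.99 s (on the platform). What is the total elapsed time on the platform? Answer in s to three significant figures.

Δt = 38.9 s

Leg 1: γ = 1/√(1 − (12/13)²) = 13/5 = 2.600; Δt_1 = 2.600 × 9.59 = 24.93 s.
Leg 2: 7.31 s is already measured on the platform.
Leg 3: 0.650 s is already measured on the platform.
Leg 4: 5.99 s is already measured on the platform.
Total: 24.93 + 7.310 + 0.6500 + 5.990 s.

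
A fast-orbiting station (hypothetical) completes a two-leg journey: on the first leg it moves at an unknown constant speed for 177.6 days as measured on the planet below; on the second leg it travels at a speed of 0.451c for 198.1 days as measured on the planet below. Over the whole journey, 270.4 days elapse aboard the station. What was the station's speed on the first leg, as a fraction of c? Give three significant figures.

β = 0.850

Leg 1: speed unknown; τ_1 = 177.6/γ_1.
Leg 2: γ = 1/√(1 − 0.451²) = 1/√0.7966 = 1.120; τ_2 = 198.1/1.120 = 176.8 days.
Total proper time: τ_1 + 176.8 = 270.4, so τ_1 = 270.4 − 176.8 = 93.59 days.
γ_1 = 177.6/93.59 = 1.898; β = √(1 − 1/γ²) = √0.7223.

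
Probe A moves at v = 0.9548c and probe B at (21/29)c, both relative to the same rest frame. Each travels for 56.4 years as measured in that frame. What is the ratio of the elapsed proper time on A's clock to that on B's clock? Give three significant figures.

A: γ = 1/√(1 − 0.9548²) = 1/√0.08836 = 3.364. B: γ = 1/√(1 − (21/29)²) = 29/20 = 1.450.
τ_A/τ_B = γ_B/γ_A = 1.450/3.364 = 0.4310, so τ_A/τ_B = 0.4310.

τ_A/τ_B = 0.431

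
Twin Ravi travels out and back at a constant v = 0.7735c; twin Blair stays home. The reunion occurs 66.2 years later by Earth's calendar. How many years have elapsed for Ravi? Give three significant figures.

γ = 1/√(1 − 0.7735²) = 1/√0.4017 = 1.578
Ravi's clock measures proper time along the trip: τ = Δt/γ = 66.2/1.578 years.

τ = 42.0 years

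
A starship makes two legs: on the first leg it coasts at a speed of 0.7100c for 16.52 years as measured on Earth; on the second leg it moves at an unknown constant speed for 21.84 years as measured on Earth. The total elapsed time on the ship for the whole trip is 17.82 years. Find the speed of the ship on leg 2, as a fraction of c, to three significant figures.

Leg 1: γ = 1/√(1 − 0.7100²) = 1/√0.4959 = 1.420; τ_1 = 16.52/1.420 = 11.63 years.
Leg 2: speed unknown; τ_2 = 21.84/γ_2.
Total proper time: 11.63 + τ_2 = 17.82, so τ_2 = 17.82 − 11.63 = 6.187 years.
γ_2 = 21.84/6.187 = 3.530; β = √(1 − 1/γ²) = √0.9198.

β = 0.959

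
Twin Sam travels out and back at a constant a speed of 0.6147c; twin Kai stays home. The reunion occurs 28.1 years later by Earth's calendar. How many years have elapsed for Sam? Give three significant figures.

τ = 22.2 years

γ = 1/√(1 − 0.6147²) = 1/√0.6221 = 1.268
Sam's clock measures proper time along the trip: τ = Δt/γ = 28.1/1.268 years.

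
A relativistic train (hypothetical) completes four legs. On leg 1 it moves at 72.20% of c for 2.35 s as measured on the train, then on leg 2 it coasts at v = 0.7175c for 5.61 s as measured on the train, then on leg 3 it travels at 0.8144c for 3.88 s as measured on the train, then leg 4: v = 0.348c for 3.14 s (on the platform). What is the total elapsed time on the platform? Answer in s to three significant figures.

Leg 1: β = 0.7220; γ = 1/√(1 − 0.7220²) = 1/√0.4787 = 1.445; Δt_1 = 1.445 × 2.35 = 3.396 s.
Leg 2: γ = 1/√(1 − 0.7175²) = 1/√0.4852 = 1.436; Δt_2 = 1.436 × 5.61 = 8.054 s.
Leg 3: γ = 1/√(1 − 0.8144²) = 1/√0.3368 = 1.723; Δt_3 = 1.723 × 3.88 = 6.686 s.
Leg 4: 3.14 s is already measured on the platform.
Total: 3.396 + 8.054 + 6.686 + 3.140 s.

Δt = 21.3 s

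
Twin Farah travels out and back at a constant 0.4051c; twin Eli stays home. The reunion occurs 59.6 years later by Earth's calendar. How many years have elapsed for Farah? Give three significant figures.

τ = 54.5 years

γ = 1/√(1 − 0.4051²) = 1/√0.8359 = 1.094
Farah's clock measures proper time along the trip: τ = Δt/γ = 59.6/1.094 years.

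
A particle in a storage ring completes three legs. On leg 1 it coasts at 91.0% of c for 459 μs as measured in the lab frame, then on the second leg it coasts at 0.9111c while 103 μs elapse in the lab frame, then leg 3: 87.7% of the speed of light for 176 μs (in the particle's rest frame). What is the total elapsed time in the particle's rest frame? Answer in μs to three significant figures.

τ = 409 μs

Leg 1: β = 0.910; γ = 1/√(1 − 0.910²) = 1/√0.1719 = 2.412; τ_1 = 459/2.412 = 190.3 μs.
Leg 2: γ = 1/√(1 − 0.9111²) = 1/√0.1699 = 2.426; τ_2 = 103/2.426 = 42.46 μs.
Leg 3: 176 μs is already measured in the particle's rest frame.
Total: 190.3 + 42.46 + 176.0 μs.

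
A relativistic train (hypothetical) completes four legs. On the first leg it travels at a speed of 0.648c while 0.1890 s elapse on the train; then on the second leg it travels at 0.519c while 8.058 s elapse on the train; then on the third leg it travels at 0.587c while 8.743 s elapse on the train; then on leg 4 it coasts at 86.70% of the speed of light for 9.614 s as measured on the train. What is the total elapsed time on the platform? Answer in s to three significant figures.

Leg 1: γ = 1/√(1 − 0.648²) = 1/√0.5801 = 1.313; Δt_1 = 1.313 × 0.1890 = 0.2481 s.
Leg 2: γ = 1/√(1 − 0.519²) = 1/√0.7306 = 1.170; Δt_2 = 1.170 × 8.058 = 9.427 s.
Leg 3: γ = 1/√(1 − 0.587²) = 1/√0.6554 = 1.235; Δt_3 = 1.235 × 8.743 = 10.80 s.
Leg 4: β = 0.8670; γ = 1/√(1 − 0.8670²) = 1/√0.2483 = 2.007; Δt_4 = 2.007 × 9.614 = 19.29 s.
Total: 0.2481 + 9.427 + 10.80 + 19.29 s.

Δt = 39.8 s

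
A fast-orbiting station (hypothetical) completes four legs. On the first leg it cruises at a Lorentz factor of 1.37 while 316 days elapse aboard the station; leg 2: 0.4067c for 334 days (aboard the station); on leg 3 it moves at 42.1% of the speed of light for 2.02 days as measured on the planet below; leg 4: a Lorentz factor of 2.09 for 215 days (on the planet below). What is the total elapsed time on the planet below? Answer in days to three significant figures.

Δt = 1020 days

Leg 1: γ = 1.37; Δt_1 = 1.370 × 316 = 432.9 days.
Leg 2: γ = 1/√(1 − 0.4067²) = 1/√0.8346 = 1.095; Δt_2 = 1.095 × 334 = 365.6 days.
Leg 3: 2.02 days is already measured on the planet below.
Leg 4: 215 days is already measured on the planet below.
Total: 432.9 + 365.6 + 2.020 + 215.0 days.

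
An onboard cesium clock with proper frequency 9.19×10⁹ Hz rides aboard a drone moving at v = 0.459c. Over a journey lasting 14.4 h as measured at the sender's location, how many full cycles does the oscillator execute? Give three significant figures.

N = 4.23×10¹⁴

γ = 1/√(1 − 0.459²) = 1/√0.7893 = 1.126
The oscillator's own cycle count is N = f × τ where τ is the proper time aboard the drone. τ = Δt/γ = 14.4/1.126 = 12.79 h = 4.606×10⁴ s.
N = 9.19×10⁹ × 4.606×10⁴ = 4.233×10¹⁴.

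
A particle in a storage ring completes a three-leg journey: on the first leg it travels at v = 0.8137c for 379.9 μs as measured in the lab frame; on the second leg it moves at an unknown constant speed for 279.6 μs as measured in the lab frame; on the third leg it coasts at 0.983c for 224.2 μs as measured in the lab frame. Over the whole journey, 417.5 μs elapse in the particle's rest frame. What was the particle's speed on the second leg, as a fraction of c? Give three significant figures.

β = 0.831

Leg 1: γ = 1/√(1 − 0.8137²) = 1/√0.3379 = 1.720; τ_1 = 379.9/1.720 = 220.8 μs.
Leg 2: speed unknown; τ_2 = 279.6/γ_2.
Leg 3: γ = 1/√(1 − 0.983²) = 1/√0.03371 = 5.446; τ_3 = 224.2/5.446 = 41.16 μs.
Total proper time: 220.8 + τ_2 + 41.16 = 417.5, so τ_2 = 417.5 − 262.0 = 155.5 μs.
γ_2 = 279.6/155.5 = 1.798; β = √(1 − 1/γ²) = √0.6907.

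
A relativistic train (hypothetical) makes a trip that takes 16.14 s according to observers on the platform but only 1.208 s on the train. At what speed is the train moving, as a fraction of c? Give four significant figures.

v = 0.9972c

The proper time is measured on the train (both events occur at the train's location); Δt is measured on the platform. γ = Δt/τ = 16.14/1.208 = 13.36.
β = √(1 − 1/γ²) = √(1 − 0.005602) = √0.9944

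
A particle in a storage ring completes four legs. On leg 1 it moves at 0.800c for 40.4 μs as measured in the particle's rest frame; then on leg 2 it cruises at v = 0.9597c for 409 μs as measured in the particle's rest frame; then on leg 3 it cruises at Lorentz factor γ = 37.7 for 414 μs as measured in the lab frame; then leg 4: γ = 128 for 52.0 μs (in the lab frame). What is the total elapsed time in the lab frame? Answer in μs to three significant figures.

Leg 1: γ = 1/√(1 − 0.800²) = 5/3 ≈ 1.667; Δt_1 = 1.667 × 40.4 = 67.33 μs.
Leg 2: γ = 1/√(1 − 0.9597²) = 1/√0.07898 = 3.558; Δt_2 = 3.558 × 409 = 1455 μs.
Leg 3: 414 μs is already measured in the lab frame.
Leg 4: 52.0 μs is already measured in the lab frame.
Total: 67.33 + 1455 + 414.0 + 52.00 μs.

Δt = 1990 μs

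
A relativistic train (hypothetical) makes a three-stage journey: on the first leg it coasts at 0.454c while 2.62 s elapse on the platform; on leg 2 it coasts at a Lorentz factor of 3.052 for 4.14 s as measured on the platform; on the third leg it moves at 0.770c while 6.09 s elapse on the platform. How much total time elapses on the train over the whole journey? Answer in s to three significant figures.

τ = 7.58 s

Leg 1: γ = 1/√(1 − 0.454²) = 1/√0.7939 = 1.122; τ_1 = 2.62/1.122 = 2.334 s.
Leg 2: γ = 3.052; τ_2 = 4.14/3.052 = 1.356 s.
Leg 3: γ = 1/√(1 − 0.770²) = 1/√0.4071 = 1.567; τ_3 = 6.09/1.567 = 3.886 s.
Total: 2.334 + 1.356 + 3.886 s.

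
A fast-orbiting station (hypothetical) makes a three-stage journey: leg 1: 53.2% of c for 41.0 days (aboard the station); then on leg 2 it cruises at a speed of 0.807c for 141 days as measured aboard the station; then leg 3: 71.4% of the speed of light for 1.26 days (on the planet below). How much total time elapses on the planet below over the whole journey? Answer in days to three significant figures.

Leg 1: β = 0.532; γ = 1/√(1 − 0.532²) = 1/√0.7170 = 1.181; Δt_1 = 1.181 × 41.0 = 48.42 days.
Leg 2: γ = 1/√(1 − 0.807²) = 1/√0.3488 = 1.693; Δt_2 = 1.693 × 141 = 238.8 days.
Leg 3: 1.26 days is already measured on the planet below.
Total: 48.42 + 238.8 + 1.260 days.

Δt = 288 days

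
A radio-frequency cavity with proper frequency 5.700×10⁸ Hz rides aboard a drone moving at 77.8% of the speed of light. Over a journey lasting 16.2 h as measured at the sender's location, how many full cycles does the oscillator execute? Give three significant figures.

N = 2.09×10¹³

β = 0.778; γ = 1/√(1 − 0.778²) = 1/√0.3947 = 1.592
The oscillator's own cycle count is N = f × τ where τ is the proper time aboard the drone. τ = Δt/γ = 16.2/1.592 = 10.18 h = 3.664×10⁴ s.
N = 5.700×10⁸ × 3.664×10⁴ = 2.089×10¹³.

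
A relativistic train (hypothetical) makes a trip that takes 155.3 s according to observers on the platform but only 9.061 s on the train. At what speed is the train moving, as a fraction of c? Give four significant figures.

The proper time is measured on the train (both events occur at the train's location); Δt is measured on the platform. γ = Δt/τ = 155.3/9.061 = 17.14.
β = √(1 − 1/γ²) = √(1 − 0.003404) = √0.9966

β = 0.9983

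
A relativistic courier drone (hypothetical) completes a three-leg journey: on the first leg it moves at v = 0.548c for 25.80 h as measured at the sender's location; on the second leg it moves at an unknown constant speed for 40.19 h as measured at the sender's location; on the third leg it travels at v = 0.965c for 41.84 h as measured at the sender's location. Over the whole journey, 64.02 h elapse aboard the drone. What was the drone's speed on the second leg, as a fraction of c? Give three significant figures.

Leg 1: γ = 1/√(1 − 0.548²) = 1/√0.6997 = 1.195; τ_1 = 25.80/1.195 = 21.58 h.
Leg 2: speed unknown; τ_2 = 40.19/γ_2.
Leg 3: γ = 1/√(1 − 0.965²) = 1/√0.06878 = 3.813; τ_3 = 41.84/3.813 = 10.97 h.
Total proper time: 21.58 + τ_2 + 10.97 = 64.02, so τ_2 = 64.02 − 32.55 = 31.47 h.
γ_2 = 40.19/31.47 = 1.277; β = √(1 − 1/γ²) = √0.3870.

β = 0.622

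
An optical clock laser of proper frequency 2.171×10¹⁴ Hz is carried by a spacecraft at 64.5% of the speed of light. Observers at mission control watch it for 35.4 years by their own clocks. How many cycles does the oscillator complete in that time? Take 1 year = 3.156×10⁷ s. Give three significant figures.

β = 0.645; γ = 1/√(1 − 0.645²) = 1/√0.5840 = 1.309
During 35.4 years of lab time, the oscillator's proper time advances by τ = Δt/γ = 35.4/1.309 = 27.05 years = 8.538×10⁸ s.
N = f × τ = 2.171×10¹⁴ × 8.538×10⁸ = 1.854×10²³.

N = 1.85×10²³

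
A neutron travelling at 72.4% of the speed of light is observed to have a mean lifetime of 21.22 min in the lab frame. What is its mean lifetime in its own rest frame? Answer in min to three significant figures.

τ₀ = 14.6 min

β = 0.724; γ = 1/√(1 − 0.724²) = 1/√0.4758 = 1.450
The lab-frame lifetime is the dilated interval; the proper lifetime is τ₀ = Δt/γ = 21.22/1.450 min.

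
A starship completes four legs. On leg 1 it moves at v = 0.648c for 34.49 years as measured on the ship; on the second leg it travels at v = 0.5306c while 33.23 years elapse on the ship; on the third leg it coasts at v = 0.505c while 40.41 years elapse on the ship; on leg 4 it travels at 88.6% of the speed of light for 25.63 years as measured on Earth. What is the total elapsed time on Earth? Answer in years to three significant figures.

Δt = 157 years

Leg 1: γ = 1/√(1 − 0.648²) = 1/√0.5801 = 1.313; Δt_1 = 1.313 × 34.49 = 45.28 years.
Leg 2: γ = 1/√(1 − 0.5306²) = 1/√0.7185 = 1.180; Δt_2 = 1.180 × 33.23 = 39.20 years.
Leg 3: γ = 1/√(1 − 0.505²) = 1/√0.7450 = 1.159; Δt_3 = 1.159 × 40.41 = 46.82 years.
Leg 4: 25.63 years is already measured on Earth.
Total: 45.28 + 39.20 + 46.82 + 25.63 years.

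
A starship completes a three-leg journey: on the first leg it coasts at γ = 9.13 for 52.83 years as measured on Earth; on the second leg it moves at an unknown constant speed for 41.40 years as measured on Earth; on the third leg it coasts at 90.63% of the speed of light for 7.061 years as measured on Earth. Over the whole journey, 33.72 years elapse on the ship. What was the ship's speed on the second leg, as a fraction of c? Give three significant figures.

β = 0.798

Leg 1: γ = 9.13; τ_1 = 52.83/9.130 = 5.786 years.
Leg 2: speed unknown; τ_2 = 41.40/γ_2.
Leg 3: β = 0.9063; γ = 1/√(1 − 0.9063²) = 1/√0.1786 = 2.366; τ_3 = 7.061/2.366 = 2.984 years.
Total proper time: 5.786 + τ_2 + 2.984 = 33.72, so τ_2 = 33.72 − 8.771 = 24.95 years.
γ_2 = 41.40/24.95 = 1.659; β = √(1 − 1/γ²) = √0.6368.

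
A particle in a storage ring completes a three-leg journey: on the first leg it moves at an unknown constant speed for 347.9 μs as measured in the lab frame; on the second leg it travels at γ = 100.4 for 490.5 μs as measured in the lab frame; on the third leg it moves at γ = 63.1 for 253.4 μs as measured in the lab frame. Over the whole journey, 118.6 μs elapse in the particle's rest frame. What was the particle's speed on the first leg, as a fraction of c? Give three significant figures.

Leg 1: speed unknown; τ_1 = 347.9/γ_1.
Leg 2: γ = 100.4; τ_2 = 490.5/100.4 = 4.885 μs.
Leg 3: γ = 63.1; τ_3 = 253.4/63.10 = 4.016 μs.
Total proper time: τ_1 + 4.885 + 4.016 = 118.6, so τ_1 = 118.6 − 8.901 = 109.7 μs.
γ_1 = 347.9/109.7 = 3.171; β = √(1 − 1/γ²) = √0.9006.

β = 0.949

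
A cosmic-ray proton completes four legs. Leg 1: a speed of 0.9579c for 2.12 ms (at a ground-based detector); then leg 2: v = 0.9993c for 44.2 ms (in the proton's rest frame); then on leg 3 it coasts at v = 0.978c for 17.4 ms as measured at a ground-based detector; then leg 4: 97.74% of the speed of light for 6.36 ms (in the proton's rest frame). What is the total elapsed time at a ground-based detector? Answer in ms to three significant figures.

Leg 1: 2.12 ms is already measured at a ground-based detector.
Leg 2: γ = 1/√(1 − 0.9993²) = 1/√0.001400 = 26.73; Δt_2 = 26.73 × 44.2 = 1182 ms.
Leg 3: 17.4 ms is already measured at a ground-based detector.
Leg 4: β = 0.9774; γ = 1/√(1 − 0.9774²) = 1/√0.04469 = 4.730; Δt_4 = 4.730 × 6.36 = 30.09 ms.
Total: 2.120 + 1182 + 17.40 + 30.09 ms.

Δt = 1230 ms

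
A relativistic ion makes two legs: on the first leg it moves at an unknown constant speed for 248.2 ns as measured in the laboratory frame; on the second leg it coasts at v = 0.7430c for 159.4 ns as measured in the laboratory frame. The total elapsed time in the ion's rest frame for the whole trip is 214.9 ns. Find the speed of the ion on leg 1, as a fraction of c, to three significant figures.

Leg 1: speed unknown; τ_1 = 248.2/γ_1.
Leg 2: γ = 1/√(1 − 0.7430²) = 1/√0.4480 = 1.494; τ_2 = 159.4/1.494 = 106.7 ns.
Total proper time: τ_1 + 106.7 = 214.9, so τ_1 = 214.9 − 106.7 = 108.2 ns.
γ_1 = 248.2/108.2 = 2.294; β = √(1 − 1/γ²) = √0.8099.

β = 0.900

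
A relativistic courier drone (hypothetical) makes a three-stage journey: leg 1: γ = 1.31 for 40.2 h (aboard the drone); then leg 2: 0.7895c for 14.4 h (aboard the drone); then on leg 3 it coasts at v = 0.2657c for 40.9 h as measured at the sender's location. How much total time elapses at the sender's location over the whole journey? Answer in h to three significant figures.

Δt = 117 h

Leg 1: γ = 1.31; Δt_1 = 1.310 × 40.2 = 52.66 h.
Leg 2: γ = 1/√(1 − 0.7895²) = 1/√0.3767 = 1.629; Δt_2 = 1.629 × 14.4 = 23.46 h.
Leg 3: 40.9 h is already measured at the sender's location.
Total: 52.66 + 23.46 + 40.90 h.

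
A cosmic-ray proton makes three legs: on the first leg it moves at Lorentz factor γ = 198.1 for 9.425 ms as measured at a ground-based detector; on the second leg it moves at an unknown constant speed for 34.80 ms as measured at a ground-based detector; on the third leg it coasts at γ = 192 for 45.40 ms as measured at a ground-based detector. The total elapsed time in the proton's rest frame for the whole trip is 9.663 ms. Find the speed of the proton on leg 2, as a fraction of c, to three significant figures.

Leg 1: γ = 198.1; τ_1 = 9.425/198.1 = 0.04758 ms.
Leg 2: speed unknown; τ_2 = 34.80/γ_2.
Leg 3: γ = 192; τ_3 = 45.40/192.0 = 0.2365 ms.
Total proper time: 0.04758 + τ_2 + 0.2365 = 9.663, so τ_2 = 9.663 − 0.2840 = 9.379 ms.
γ_2 = 34.80/9.379 = 3.710; β = √(1 − 1/γ²) = √0.9274.

β = 0.963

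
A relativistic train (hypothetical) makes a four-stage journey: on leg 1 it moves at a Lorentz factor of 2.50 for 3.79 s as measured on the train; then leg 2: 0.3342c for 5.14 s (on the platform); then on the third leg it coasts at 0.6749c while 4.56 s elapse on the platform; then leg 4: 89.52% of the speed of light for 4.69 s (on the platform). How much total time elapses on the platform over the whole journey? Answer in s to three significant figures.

Δt = 23.9 s

Leg 1: γ = 2.50; Δt_1 = 2.500 × 3.79 = 9.475 s.
Leg 2: 5.14 s is already measured on the platform.
Leg 3: 4.56 s is already measured on the platform.
Leg 4: 4.69 s is already measured on the platform.
Total: 9.475 + 5.140 + 4.560 + 4.690 s.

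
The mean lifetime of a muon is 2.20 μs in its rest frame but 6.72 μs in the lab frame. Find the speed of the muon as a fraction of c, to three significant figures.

β = 0.945

γ = Δt/τ₀ = 6.72/2.20 = 3.055
β = √(1 − 1/γ²) = √(1 − 0.1072) = √0.8928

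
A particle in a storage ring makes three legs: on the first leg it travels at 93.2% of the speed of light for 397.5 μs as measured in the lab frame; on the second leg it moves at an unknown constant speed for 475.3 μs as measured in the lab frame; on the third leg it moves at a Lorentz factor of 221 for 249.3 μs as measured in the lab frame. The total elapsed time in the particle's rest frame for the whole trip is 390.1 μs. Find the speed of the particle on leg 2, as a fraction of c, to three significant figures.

β = 0.857

Leg 1: β = 0.932; γ = 1/√(1 − 0.932²) = 1/√0.1314 = 2.759; τ_1 = 397.5/2.759 = 144.1 μs.
Leg 2: speed unknown; τ_2 = 475.3/γ_2.
Leg 3: γ = 221; τ_3 = 249.3/221.0 = 1.128 μs.
Total proper time: 144.1 + τ_2 + 1.128 = 390.1, so τ_2 = 390.1 − 145.2 = 244.9 μs.
γ_2 = 475.3/244.9 = 1.941; β = √(1 − 1/γ²) = √0.7345.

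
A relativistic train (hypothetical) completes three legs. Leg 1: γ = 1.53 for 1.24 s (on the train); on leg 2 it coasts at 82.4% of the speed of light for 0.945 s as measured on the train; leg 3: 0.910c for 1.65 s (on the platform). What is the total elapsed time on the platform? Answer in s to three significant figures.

Leg 1: γ = 1.53; Δt_1 = 1.530 × 1.24 = 1.897 s.
Leg 2: β = 0.824; γ = 1/√(1 − 0.824²) = 1/√0.3210 = 1.765; Δt_2 = 1.765 × 0.945 = 1.668 s.
Leg 3: 1.65 s is already measured on the platform.
Total: 1.897 + 1.668 + 1.650 s.

Δt = 5.22 s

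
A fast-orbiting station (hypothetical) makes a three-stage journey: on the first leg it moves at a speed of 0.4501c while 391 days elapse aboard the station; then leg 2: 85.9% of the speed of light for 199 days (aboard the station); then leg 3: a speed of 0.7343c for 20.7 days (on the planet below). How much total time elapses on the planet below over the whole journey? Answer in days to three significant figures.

Leg 1: γ = 1/√(1 − 0.4501²) = 1/√0.7974 = 1.120; Δt_1 = 1.120 × 391 = 437.9 days.
Leg 2: β = 0.859; γ = 1/√(1 − 0.859²) = 1/√0.2621 = 1.953; Δt_2 = 1.953 × 199 = 388.7 days.
Leg 3: 20.7 days is already measured on the planet below.
Total: 437.9 + 388.7 + 20.70 days.

Δt = 847 days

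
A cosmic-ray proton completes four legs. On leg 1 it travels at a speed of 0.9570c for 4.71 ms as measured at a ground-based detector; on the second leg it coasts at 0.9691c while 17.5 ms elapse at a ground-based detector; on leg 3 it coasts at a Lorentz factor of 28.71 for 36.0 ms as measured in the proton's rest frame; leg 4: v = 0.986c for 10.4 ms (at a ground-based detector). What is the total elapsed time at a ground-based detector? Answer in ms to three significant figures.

Leg 1: 4.71 ms is already measured at a ground-based detector.
Leg 2: 17.5 ms is already measured at a ground-based detector.
Leg 3: γ = 28.71; Δt_3 = 28.71 × 36.0 = 1034 ms.
Leg 4: 10.4 ms is already measured at a ground-based detector.
Total: 4.710 + 17.50 + 1034 + 10.40 ms.

Δt = 1070 ms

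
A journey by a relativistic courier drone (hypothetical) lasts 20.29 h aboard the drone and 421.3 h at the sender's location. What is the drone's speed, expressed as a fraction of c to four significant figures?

The proper time is measured aboard the drone (both events occur at the drone's location); Δt is measured at the sender's location. γ = Δt/τ = 421.3/20.29 = 20.76.
β = √(1 − 1/γ²) = √(1 − 0.002319) = √0.9977

β = 0.9988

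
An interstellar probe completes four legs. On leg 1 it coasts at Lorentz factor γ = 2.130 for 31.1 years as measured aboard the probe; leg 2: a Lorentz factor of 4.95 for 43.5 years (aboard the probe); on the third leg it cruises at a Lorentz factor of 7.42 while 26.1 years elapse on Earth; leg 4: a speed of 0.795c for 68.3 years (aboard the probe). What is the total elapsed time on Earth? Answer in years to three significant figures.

Δt = 420 years

Leg 1: γ = 2.130; Δt_1 = 2.130 × 31.1 = 66.24 years.
Leg 2: γ = 4.95; Δt_2 = 4.950 × 43.5 = 215.3 years.
Leg 3: 26.1 years is already measured on Earth.
Leg 4: γ = 1/√(1 − 0.795²) = 1/√0.3680 = 1.649; Δt_4 = 1.649 × 68.3 = 112.6 years.
Total: 66.24 + 215.3 + 26.10 + 112.6 years.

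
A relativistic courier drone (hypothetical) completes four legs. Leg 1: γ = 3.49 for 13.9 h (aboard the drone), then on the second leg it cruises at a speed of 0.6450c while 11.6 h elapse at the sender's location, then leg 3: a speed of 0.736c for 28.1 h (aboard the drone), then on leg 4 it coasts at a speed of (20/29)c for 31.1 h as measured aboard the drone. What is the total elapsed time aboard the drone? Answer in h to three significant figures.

Leg 1: 13.9 h is already measured aboard the drone.
Leg 2: γ = 1/√(1 − 0.6450²) = 1/√0.5840 = 1.309; τ_2 = 11.6/1.309 = 8.865 h.
Leg 3: 28.1 h is already measured aboard the drone.
Leg 4: 31.1 h is already measured aboard the drone.
Total: 13.90 + 8.865 + 28.10 + 31.10 h.

τ = 82.0 h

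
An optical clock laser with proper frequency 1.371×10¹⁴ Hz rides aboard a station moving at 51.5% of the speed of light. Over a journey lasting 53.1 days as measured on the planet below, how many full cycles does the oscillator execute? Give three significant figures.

N = 5.39×10²⁰

β = 0.515; γ = 1/√(1 − 0.515²) = 1/√0.7348 = 1.167
The oscillator's own cycle count is N = f × τ where τ is the proper time aboard the station. τ = Δt/γ = 53.1/1.167 = 45.52 days = 3.933×10⁶ s.
N = 1.371×10¹⁴ × 3.933×10⁶ = 5.392×10²⁰.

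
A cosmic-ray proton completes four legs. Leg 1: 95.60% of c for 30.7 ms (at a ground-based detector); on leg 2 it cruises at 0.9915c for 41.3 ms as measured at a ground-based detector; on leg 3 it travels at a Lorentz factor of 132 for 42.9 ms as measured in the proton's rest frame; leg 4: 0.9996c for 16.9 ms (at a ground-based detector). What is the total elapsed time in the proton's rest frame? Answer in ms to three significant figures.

τ = 57.8 ms

Leg 1: β = 0.9560; γ = 1/√(1 − 0.9560²) = 1/√0.08606 = 3.409; τ_1 = 30.7/3.409 = 9.006 ms.
Leg 2: γ = 1/√(1 − 0.9915²) = 1/√0.01693 = 7.686; τ_2 = 41.3/7.686 = 5.373 ms.
Leg 3: 42.9 ms is already measured in the proton's rest frame.
Leg 4: γ = 1/√(1 − 0.9996²) = 1/√7.998×10⁻⁴ = 35.36; τ_4 = 16.9/35.36 = 0.4780 ms.
Total: 9.006 + 5.373 + 42.90 + 0.4780 ms.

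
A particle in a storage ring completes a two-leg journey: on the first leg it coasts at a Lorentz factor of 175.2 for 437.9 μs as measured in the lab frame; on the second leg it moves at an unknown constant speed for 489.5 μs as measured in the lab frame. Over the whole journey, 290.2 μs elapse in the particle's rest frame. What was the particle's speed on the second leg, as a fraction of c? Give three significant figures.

β = 0.809

Leg 1: γ = 175.2; τ_1 = 437.9/175.2 = 2.499 μs.
Leg 2: speed unknown; τ_2 = 489.5/γ_2.
Total proper time: 2.499 + τ_2 = 290.2, so τ_2 = 290.2 − 2.499 = 287.7 μs.
γ_2 = 489.5/287.7 = 1.701; β = √(1 − 1/γ²) = √0.6546.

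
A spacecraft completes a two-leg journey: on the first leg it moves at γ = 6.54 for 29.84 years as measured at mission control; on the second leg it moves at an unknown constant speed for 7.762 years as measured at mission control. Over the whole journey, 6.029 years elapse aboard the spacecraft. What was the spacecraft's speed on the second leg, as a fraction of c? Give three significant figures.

Leg 1: γ = 6.54; τ_1 = 29.84/6.540 = 4.563 years.
Leg 2: speed unknown; τ_2 = 7.762/γ_2.
Total proper time: 4.563 + τ_2 = 6.029, so τ_2 = 6.029 − 4.563 = 1.466 years.
γ_2 = 7.762/1.466 = 5.294; β = √(1 − 1/γ²) = √0.9643.

β = 0.982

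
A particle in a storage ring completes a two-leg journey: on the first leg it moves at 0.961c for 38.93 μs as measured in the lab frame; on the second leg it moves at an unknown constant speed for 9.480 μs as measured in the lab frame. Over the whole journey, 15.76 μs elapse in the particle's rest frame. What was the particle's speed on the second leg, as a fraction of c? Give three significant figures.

Leg 1: γ = 1/√(1 − 0.961²) = 1/√0.07648 = 3.616; τ_1 = 38.93/3.616 = 10.77 μs.
Leg 2: speed unknown; τ_2 = 9.480/γ_2.
Total proper time: 10.77 + τ_2 = 15.76, so τ_2 = 15.76 − 10.77 = 4.994 μs.
γ_2 = 9.480/4.994 = 1.898; β = √(1 − 1/γ²) = √0.7225.

β = 0.850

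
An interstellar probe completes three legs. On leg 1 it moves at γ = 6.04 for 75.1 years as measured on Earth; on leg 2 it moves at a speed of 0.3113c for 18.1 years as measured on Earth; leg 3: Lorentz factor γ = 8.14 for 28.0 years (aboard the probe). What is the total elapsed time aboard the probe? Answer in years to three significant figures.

Leg 1: γ = 6.04; τ_1 = 75.1/6.040 = 12.43 years.
Leg 2: γ = 1/√(1 − 0.3113²) = 1/√0.9031 = 1.052; τ_2 = 18.1/1.052 = 17.20 years.
Leg 3: 28.0 years is already measured aboard the probe.
Total: 12.43 + 17.20 + 28.00 years.

τ = 57.6 years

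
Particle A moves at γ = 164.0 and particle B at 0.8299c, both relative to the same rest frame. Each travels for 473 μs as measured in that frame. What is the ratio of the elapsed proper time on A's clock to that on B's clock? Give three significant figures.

τ_A/τ_B = 0.0109

A: γ = 164.0. B: γ = 1/√(1 − 0.8299²) = 1/√0.3113 = 1.792.
τ_A/τ_B = γ_B/γ_A = 1.792/164.0 = 0.01093, so τ_A/τ_B = 0.01093.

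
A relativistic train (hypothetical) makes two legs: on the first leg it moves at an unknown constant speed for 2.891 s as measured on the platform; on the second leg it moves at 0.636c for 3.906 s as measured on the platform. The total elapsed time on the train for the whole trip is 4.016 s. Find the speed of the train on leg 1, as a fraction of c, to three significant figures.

Leg 1: speed unknown; τ_1 = 2.891/γ_1.
Leg 2: γ = 1/√(1 − 0.636²) = 1/√0.5955 = 1.296; τ_2 = 3.906/1.296 = 3.014 s.
Total proper time: τ_1 + 3.014 = 4.016, so τ_1 = 4.016 − 3.014 = 1.002 s.
γ_1 = 2.891/1.002 = 2.886; β = √(1 − 1/γ²) = √0.8799.

β = 0.938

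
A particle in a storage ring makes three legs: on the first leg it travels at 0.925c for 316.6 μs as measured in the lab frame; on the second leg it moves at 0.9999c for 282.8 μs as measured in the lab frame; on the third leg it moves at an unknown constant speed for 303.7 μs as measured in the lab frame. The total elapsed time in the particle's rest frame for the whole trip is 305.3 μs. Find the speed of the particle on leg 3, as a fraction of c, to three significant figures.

β = 0.803

Leg 1: γ = 1/√(1 − 0.925²) = 1/√0.1444 = 2.632; τ_1 = 316.6/2.632 = 120.3 μs.
Leg 2: γ = 1/√(1 − 0.9999²) = 1/√2.000×10⁻⁴ = 70.71; τ_2 = 282.8/70.71 = 3.999 μs.
Leg 3: speed unknown; τ_3 = 303.7/γ_3.
Total proper time: 120.3 + 3.999 + τ_3 = 305.3, so τ_3 = 305.3 − 124.3 = 181.0 μs.
γ_3 = 303.7/181.0 = 1.678; β = √(1 − 1/γ²) = √0.6448.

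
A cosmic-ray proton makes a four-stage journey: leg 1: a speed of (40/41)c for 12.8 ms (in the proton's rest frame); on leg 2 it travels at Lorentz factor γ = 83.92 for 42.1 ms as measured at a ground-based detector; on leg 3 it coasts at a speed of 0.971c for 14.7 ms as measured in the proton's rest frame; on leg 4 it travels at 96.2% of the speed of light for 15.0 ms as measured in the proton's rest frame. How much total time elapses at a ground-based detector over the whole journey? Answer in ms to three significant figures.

Δt = 217 ms

Leg 1: γ = 1/√(1 − (40/41)²) = 41/9 ≈ 4.556; Δt_1 = 4.556 × 12.8 = 58.31 ms.
Leg 2: 42.1 ms is already measured at a ground-based detector.
Leg 3: γ = 1/√(1 − 0.971²) = 1/√0.05716 = 4.183; Δt_3 = 4.183 × 14.7 = 61.49 ms.
Leg 4: β = 0.962; γ = 1/√(1 − 0.962²) = 1/√0.07456 = 3.662; Δt_4 = 3.662 × 15.0 = 54.94 ms.
Total: 58.31 + 42.10 + 61.49 + 54.94 ms.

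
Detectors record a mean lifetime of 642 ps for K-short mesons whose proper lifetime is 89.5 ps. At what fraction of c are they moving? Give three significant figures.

β = 0.990

γ = Δt/τ₀ = 642/89.5 = 7.173
β = √(1 − 1/γ²) = √(1 − 0.01943) = √0.9806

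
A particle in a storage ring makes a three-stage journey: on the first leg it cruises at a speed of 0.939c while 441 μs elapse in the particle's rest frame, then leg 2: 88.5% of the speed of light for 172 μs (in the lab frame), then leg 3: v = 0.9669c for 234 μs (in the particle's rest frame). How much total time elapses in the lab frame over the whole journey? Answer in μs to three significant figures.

Δt = 2370 μs

Leg 1: γ = 1/√(1 − 0.939²) = 1/√0.1183 = 2.908; Δt_1 = 2.908 × 441 = 1282 μs.
Leg 2: 172 μs is already measured in the lab frame.
Leg 3: γ = 1/√(1 − 0.9669²) = 1/√0.06510 = 3.919; Δt_3 = 3.919 × 234 = 917.1 μs.
Total: 1282 + 172.0 + 917.1 μs.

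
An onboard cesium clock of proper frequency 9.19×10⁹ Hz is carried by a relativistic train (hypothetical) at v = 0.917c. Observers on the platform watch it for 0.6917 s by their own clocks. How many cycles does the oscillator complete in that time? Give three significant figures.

N = 2.54×10⁹

γ = 1/√(1 − 0.917²) = 1/√0.1591 = 2.507
During 0.6917 s of lab time, the oscillator's proper time advances by τ = Δt/γ = 0.6917/2.507 = 0.2759 s = 2.759×10⁻¹ s.
N = f × τ = 9.19×10⁹ × 2.759×10⁻¹ = 2.536×10⁹.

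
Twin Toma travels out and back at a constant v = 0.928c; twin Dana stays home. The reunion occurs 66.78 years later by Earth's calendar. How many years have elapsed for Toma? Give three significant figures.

γ = 1/√(1 − 0.928²) = 1/√0.1388 = 2.684
Toma's clock measures proper time along the trip: τ = Δt/γ = 66.78/2.684 years.

τ = 24.9 years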